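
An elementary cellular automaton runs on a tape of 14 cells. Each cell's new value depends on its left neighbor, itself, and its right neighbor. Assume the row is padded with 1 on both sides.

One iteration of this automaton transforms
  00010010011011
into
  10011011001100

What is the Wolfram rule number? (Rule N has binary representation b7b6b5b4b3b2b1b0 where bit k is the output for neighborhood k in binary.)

116

position 13: 111 → 0  (bit 7 = 0)
position 10: 110 → 1  (bit 6 = 1)
position 11: 101 → 1  (bit 5 = 1)
position 0: 100 → 1  (bit 4 = 1)
position 9: 011 → 0  (bit 3 = 0)
position 3: 010 → 1  (bit 2 = 1)
position 2: 001 → 0  (bit 1 = 0)
position 1: 000 → 0  (bit 0 = 0)
bits b7..b0 = 01110100 = 116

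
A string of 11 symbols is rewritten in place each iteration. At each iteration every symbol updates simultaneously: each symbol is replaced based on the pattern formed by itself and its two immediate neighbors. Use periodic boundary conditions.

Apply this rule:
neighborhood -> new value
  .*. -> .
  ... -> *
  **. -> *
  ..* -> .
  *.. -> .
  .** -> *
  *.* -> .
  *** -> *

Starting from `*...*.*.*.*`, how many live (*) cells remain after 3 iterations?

8

*.*.......*
*...*****.*
*.*.*****.*
count of *: 8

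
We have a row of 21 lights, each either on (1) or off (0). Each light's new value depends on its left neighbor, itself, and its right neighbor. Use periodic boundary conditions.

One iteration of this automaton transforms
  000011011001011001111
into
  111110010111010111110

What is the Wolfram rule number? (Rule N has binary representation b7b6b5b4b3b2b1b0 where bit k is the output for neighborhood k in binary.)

159

position 18: 111 → 1  (bit 7 = 1)
position 5: 110 → 0  (bit 6 = 0)
position 6: 101 → 0  (bit 5 = 0)
position 0: 100 → 1  (bit 4 = 1)
position 4: 011 → 1  (bit 3 = 1)
position 11: 010 → 1  (bit 2 = 1)
position 3: 001 → 1  (bit 1 = 1)
position 1: 000 → 1  (bit 0 = 1)
bits b7..b0 = 10011111 = 159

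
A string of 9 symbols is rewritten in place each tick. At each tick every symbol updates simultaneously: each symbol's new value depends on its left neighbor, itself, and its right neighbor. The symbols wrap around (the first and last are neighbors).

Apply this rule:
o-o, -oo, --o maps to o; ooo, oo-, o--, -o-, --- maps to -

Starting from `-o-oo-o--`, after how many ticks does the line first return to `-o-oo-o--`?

o-oo-o---
-oo-o---o
oo-o---o-
o-o---o-o
-o---o-oo
o---o-oo-
---o-oo-o
--o-oo-o-
-o-oo-o--

9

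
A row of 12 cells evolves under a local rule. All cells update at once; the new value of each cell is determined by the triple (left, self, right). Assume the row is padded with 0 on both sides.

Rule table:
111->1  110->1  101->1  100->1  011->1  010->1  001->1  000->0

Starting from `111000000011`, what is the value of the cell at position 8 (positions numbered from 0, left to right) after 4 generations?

1

111100000111
111110001111
111111011111
111111111111
position 8 holds 1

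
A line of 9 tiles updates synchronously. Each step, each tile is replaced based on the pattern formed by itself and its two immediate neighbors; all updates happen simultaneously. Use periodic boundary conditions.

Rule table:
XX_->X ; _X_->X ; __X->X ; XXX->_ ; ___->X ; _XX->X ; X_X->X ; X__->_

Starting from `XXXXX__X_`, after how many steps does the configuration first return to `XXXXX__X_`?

18

step 1: X___X_XXX
step 2: X_XXXXX__
step 3: XXX___X_X
step 4: __X_XXXXX
step 5: _XXXX___X
step 6: XX__X_XXX
step 7: _X_XXXX__
step 8: XXXX__X_X
step 9: ___X_XXXX
step 10: _XXXXX__X
step 11: XX___X_XX
step 12: _X_XXXXX_
step 13: XXXX___X_
step 14: X__X_XXXX
step 15: X_XXXX___
step 16: XXX__X_XX
step 17: __X_XXXX_
step 18: XXXXX__X_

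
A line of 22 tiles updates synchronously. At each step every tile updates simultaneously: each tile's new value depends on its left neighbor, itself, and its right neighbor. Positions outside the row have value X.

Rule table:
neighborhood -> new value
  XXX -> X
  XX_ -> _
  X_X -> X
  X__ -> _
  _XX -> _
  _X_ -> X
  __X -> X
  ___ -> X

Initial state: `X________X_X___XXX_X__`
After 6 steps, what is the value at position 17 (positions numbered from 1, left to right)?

__XXXXXXXXXX_XX_X_XX_X
_X_XXXXXXXX_X__XXX__X_
XXX_XXXXXX_XX_X_X__XXX
XX_X_XXXX_X__XXXX_X_XX
X_XXX_XX_XX_X_XX_XXX_X
_X_X_X__X__XXX__X_X_X_
position 17 holds X

X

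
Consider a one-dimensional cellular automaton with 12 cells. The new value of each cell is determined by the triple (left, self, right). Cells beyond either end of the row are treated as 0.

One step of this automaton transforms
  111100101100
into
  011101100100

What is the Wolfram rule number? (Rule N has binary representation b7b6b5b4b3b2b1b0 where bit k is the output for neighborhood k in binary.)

198

position 1: 111 → 1  (bit 7 = 1)
position 3: 110 → 1  (bit 6 = 1)
position 7: 101 → 0  (bit 5 = 0)
position 4: 100 → 0  (bit 4 = 0)
position 0: 011 → 0  (bit 3 = 0)
position 6: 010 → 1  (bit 2 = 1)
position 5: 001 → 1  (bit 1 = 1)
position 11: 000 → 0  (bit 0 = 0)
bits b7..b0 = 11000110 = 198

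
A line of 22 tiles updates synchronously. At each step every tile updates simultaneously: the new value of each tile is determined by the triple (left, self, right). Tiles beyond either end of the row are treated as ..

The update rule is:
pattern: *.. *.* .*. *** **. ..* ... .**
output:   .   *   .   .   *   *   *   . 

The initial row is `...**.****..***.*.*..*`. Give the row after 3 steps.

***.**...*.*..**.*..*.
..**.*.**.*..*.**..*..
**.**.*.**..*.*.*.*..*

**.**.*.**..*.*.*.*..*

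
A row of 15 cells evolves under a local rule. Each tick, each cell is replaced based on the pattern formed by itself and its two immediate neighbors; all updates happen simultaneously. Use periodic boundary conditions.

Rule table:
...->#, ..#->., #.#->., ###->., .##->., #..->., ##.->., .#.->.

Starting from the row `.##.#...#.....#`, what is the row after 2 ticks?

#####...#.....#

......#...###..
#####...#.....#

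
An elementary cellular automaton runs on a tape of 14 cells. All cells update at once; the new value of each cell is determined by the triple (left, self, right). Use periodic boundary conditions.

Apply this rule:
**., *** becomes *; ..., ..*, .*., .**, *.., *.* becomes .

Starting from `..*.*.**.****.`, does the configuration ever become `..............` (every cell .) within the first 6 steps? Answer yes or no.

yes

.......*..***.
...........**.
............*.
..............
all cells are . at step 4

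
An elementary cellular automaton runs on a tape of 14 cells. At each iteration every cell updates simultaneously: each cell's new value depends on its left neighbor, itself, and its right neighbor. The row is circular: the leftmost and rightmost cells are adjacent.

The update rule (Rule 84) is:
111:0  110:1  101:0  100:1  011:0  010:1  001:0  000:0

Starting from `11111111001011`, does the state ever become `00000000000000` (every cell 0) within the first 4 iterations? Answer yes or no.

no

00000001101000
00000000101100
00000000100110
00000000110011
iteration 4 is 00000000110011, still not uniform 0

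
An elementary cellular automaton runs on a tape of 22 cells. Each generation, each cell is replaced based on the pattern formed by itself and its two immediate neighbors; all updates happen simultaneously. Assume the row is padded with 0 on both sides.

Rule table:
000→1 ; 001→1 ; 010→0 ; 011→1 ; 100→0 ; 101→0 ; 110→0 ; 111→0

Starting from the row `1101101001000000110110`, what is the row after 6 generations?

1110011001110011000010

generation 1: 1001000010011111100100
generation 2: 0010011100110000001001
generation 3: 1100110001100111110010
generation 4: 1001100111001100000100
generation 5: 0011001100011001111001
generation 6: 1110011001110011000010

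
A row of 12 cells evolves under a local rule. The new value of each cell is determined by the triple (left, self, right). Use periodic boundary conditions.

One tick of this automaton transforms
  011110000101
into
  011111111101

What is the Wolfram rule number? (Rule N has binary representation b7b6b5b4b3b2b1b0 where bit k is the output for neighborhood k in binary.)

position 2: 111 → 1  (bit 7 = 1)
position 4: 110 → 1  (bit 6 = 1)
position 0: 101 → 0  (bit 5 = 0)
position 5: 100 → 1  (bit 4 = 1)
position 1: 011 → 1  (bit 3 = 1)
position 9: 010 → 1  (bit 2 = 1)
position 8: 001 → 1  (bit 1 = 1)
position 6: 000 → 1  (bit 0 = 1)
bits b7..b0 = 11011111 = 223

223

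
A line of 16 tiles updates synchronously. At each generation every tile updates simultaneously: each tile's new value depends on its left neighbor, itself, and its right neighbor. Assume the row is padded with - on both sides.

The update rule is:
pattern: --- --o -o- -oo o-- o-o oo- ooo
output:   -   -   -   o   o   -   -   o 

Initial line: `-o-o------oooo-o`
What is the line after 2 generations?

-----o----oo-o--

generation 1: ----o-----ooo---
generation 2: -----o----oo-o--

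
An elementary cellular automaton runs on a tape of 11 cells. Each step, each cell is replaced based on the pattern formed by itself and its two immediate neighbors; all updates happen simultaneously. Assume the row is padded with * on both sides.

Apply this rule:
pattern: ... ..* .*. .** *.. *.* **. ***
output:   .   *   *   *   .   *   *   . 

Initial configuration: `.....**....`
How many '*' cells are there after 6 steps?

....***...*
...**.*..**
..*****.**.
.**...*****
***..**....
..*.***...*
count of *: 5

5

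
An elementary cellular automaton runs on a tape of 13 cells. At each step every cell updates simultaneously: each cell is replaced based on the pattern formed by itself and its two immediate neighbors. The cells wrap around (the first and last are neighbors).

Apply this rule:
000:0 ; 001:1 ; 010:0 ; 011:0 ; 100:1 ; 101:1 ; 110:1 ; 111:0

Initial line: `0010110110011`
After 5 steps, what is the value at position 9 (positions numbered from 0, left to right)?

1101011011101
0110101100110
1011010111011
1101101001100
0110110110111
position 9 holds 0

0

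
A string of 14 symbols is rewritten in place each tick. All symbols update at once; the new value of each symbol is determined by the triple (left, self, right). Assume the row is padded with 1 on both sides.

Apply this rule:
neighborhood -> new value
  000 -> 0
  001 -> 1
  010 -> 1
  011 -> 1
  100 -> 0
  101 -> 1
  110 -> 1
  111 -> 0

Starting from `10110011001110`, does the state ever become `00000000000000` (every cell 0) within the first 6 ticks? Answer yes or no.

11110111011011
00011101111110
00110111000011
01111101000110
11000111001111
01001101011000
tick 6 is 01001101011000, still not uniform 0

no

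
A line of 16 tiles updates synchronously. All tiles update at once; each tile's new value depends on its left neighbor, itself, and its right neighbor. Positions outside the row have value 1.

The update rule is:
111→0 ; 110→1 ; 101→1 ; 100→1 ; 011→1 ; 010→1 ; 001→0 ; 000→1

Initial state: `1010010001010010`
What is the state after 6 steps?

1111011101111011
0001110111001110
1101011101101011
0111110111111110
1100011100000011
0111010111111010

0111010111111010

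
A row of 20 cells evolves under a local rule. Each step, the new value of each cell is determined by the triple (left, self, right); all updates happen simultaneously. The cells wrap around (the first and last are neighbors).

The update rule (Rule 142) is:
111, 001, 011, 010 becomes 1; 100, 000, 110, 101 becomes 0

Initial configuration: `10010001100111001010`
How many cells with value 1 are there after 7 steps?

step 1: 10110011001110011010
step 2: 10100110011100110010
step 3: 10101100111001100110
step 4: 10101001110011001100
step 5: 10101011100110011001
step 6: 00101011001100110011
step 7: 01101010011001100110
count of 1: 10

10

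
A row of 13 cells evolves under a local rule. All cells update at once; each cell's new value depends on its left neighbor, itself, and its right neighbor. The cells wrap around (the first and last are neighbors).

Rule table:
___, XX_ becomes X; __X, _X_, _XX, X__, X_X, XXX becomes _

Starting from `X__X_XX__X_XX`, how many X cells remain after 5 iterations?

X_____X______
__XXX___XXXX_
X___X_X____X_
__X_____XX___
X___XXX__X_XX
count of X: 7

7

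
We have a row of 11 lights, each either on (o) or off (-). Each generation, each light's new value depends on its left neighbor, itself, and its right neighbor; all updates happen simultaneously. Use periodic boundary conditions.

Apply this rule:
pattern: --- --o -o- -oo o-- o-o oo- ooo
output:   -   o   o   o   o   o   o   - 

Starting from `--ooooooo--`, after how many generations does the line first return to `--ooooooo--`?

generation 1: -oo-----oo-
generation 2: oooo---oooo
generation 3: ---oo-oo---
generation 4: --ooooooo--

4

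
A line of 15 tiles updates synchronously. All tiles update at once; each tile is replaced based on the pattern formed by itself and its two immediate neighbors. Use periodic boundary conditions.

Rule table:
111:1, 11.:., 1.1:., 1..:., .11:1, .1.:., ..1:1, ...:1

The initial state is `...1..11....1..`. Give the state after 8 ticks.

111..11..111..1
11..11..111..11
1..11..111..111
..11..111..1111
.11..111..1111.
11..111..1111..
1..111..1111..1
..111..1111..11

..111..1111..11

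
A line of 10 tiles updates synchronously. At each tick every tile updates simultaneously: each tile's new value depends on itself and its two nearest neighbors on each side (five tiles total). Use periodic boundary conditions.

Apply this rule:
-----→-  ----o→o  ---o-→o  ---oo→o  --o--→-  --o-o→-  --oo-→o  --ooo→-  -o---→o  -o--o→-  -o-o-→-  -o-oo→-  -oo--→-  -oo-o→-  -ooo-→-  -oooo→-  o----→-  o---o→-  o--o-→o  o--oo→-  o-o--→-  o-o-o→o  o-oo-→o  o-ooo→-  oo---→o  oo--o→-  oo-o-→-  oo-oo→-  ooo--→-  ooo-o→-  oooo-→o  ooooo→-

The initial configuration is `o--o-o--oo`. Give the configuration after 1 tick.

--o-------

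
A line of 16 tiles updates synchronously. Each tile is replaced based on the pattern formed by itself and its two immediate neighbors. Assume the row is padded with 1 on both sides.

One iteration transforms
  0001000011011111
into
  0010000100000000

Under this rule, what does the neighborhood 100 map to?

At position 0 the neighborhood is 100; the next row has 0 there.

0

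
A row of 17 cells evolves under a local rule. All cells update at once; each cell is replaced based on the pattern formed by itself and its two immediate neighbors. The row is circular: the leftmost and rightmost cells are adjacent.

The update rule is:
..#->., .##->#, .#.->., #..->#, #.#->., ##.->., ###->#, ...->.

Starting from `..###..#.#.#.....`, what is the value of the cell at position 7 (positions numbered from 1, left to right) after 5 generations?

..##.#......#....
..#...#......#...
...#...#......#..
....#...#......#.
.....#...#......#
position 7 holds .

.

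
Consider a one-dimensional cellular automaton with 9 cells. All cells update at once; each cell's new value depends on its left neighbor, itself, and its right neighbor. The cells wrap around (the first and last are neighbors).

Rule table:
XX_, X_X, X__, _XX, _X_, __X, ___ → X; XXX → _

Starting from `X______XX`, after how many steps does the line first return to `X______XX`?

2

XXXXXXXX_
X______XX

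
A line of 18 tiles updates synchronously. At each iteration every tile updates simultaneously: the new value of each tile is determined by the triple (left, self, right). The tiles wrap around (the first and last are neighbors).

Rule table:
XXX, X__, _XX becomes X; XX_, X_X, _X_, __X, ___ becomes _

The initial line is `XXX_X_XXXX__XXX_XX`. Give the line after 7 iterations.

___X___X____X_____

XX____XXX_X_XX__XX
X_X___XX____X_X_XX
___X__X_X_______XX
X___X____X______X_
_X___X____X_______
__X___X____X______
___X___X____X_____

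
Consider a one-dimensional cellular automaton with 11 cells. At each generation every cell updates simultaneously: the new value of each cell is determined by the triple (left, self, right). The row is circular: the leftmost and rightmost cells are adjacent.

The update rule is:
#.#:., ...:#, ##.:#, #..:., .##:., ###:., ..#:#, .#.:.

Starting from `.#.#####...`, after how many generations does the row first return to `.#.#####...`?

#......#.##
#.#####....
......#.###
.#####....#
.....#.###.
#####....#.
....#.###..
####....#.#
...#.###...
###....#.##
..#.###....
##....#.###
.#.###.....
#....#.####
#.###......
....#.#####
.###......#
...#.#####.
###......#.
..#.#####..
##......#.#
.#.#####...

22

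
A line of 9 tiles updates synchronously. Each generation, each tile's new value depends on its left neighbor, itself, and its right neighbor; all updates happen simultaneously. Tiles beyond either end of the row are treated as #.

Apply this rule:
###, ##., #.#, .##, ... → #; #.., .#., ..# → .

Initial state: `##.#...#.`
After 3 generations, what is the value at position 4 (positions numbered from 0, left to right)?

###..#..#
###.....#
###.###.#
position 4 holds #

#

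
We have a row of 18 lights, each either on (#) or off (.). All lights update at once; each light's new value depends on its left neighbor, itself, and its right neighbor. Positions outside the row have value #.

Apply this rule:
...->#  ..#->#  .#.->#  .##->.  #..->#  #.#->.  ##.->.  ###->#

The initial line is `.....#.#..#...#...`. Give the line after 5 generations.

generation 1: ######.###########
generation 2: #####...##########
generation 3: ####.###.#########
generation 4: ###...#...########
generation 5: ##.#######.#######

##.#######.#######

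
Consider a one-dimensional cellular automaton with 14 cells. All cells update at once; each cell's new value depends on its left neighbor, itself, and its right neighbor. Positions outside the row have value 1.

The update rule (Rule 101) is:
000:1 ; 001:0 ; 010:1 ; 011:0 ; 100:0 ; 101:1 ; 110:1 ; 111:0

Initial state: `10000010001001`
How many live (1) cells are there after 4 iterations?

8

10111010101000
11001111111010
01000000001111
11011111100000
count of 1: 8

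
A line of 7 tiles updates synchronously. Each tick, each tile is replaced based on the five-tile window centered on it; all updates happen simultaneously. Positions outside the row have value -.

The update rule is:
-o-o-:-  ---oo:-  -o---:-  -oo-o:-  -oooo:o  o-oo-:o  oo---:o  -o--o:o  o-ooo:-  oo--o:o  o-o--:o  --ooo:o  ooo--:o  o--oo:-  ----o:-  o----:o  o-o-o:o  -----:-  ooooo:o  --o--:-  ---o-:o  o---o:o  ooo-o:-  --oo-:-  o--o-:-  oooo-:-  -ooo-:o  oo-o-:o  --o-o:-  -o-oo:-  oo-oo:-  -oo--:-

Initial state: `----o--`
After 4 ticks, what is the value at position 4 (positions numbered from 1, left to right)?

tick 1: ---o--o
tick 2: --o-o--
tick 3: -o--o-o
tick 4: o-o---o
position 4 holds -

-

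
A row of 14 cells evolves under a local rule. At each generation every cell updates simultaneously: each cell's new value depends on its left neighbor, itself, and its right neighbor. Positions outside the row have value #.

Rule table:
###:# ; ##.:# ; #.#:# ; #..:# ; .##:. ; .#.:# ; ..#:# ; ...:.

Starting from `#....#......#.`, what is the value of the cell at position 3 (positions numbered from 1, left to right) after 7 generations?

#

##..###....###
####.###..#.##
#####.######.#
######.######.
#######.######
########.#####
#########.####
position 3 holds #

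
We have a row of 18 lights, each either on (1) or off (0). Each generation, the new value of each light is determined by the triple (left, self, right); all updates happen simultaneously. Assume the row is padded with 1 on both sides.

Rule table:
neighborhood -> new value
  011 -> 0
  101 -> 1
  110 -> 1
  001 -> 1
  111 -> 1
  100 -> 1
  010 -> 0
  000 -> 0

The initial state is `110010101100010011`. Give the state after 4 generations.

111101010110101101
111110101011010110
111111010101101011
111111101010110101

111111101010110101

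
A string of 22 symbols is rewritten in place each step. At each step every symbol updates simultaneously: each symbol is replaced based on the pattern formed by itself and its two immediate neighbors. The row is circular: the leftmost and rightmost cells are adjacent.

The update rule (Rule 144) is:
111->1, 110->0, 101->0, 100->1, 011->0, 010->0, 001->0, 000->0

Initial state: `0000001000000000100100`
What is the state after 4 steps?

0000000100000000010010
0000000010000000001001
1000000001000000000100
0100000000100000000010

0100000000100000000010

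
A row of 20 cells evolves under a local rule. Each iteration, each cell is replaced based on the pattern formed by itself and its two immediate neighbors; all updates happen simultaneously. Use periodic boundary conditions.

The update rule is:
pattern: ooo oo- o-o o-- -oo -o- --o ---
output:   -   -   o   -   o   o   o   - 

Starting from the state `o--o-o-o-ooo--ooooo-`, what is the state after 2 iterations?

o-oooooooo---oo----o
-oo---------oo----oo

-oo---------oo----oo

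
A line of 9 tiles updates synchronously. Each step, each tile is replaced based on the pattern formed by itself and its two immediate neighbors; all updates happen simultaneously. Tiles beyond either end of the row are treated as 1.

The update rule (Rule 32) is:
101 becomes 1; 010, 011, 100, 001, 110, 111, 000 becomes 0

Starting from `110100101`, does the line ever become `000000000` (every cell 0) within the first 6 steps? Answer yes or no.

yes

step 1: 001000010
step 2: 000000001
step 3: 000000000
all cells are 0 at step 3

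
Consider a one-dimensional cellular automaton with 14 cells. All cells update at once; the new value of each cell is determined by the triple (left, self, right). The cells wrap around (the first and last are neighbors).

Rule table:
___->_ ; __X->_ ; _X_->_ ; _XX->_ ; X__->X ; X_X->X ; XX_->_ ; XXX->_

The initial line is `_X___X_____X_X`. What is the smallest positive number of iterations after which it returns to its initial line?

14

X_X___X_____X_
_X_X___X_____X
X_X_X___X_____
_X_X_X___X____
__X_X_X___X___
___X_X_X___X__
____X_X_X___X_
_____X_X_X___X
X_____X_X_X___
_X_____X_X_X__
__X_____X_X_X_
___X_____X_X_X
X___X_____X_X_
_X___X_____X_X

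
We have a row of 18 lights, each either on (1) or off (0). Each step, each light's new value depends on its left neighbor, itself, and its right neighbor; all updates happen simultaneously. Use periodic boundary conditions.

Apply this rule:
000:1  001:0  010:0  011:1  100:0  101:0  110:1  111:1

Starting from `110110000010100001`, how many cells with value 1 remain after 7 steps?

110110111000001101
110110111011101101
110110111011101101  (fixed point — unchanged through step 7)
count of 1: 13

13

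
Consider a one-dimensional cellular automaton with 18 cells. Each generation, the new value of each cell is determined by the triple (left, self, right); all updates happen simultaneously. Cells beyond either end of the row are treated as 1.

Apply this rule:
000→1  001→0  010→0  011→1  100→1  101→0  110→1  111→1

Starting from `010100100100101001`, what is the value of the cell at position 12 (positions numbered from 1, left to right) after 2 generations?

generation 1: 000010010010000101
generation 2: 111001001001110001
position 12 holds 1

1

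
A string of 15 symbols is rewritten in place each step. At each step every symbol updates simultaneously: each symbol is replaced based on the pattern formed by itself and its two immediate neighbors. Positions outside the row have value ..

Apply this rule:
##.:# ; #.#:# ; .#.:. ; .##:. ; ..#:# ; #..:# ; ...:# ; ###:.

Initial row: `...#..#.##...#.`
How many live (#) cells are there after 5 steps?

10

###.##.#.####.#
..##.##.#...##.
##.##.##.###.##
.##.##.##..##.#
#.##.##.###.##.
count of #: 10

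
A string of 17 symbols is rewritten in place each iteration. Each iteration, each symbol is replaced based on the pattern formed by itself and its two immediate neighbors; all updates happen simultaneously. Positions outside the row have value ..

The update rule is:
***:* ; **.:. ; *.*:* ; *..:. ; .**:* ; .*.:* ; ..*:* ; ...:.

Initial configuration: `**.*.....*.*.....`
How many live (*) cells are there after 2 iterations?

iteration 1: *.**....****.....
iteration 2: ***....****......
count of *: 7

7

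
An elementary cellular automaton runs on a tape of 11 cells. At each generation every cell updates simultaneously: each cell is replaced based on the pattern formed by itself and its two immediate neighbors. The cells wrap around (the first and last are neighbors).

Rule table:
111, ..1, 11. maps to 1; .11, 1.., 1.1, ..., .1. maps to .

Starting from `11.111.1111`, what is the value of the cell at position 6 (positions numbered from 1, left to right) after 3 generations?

generation 1: 11..11..111
generation 2: 11.1.1.1.11
generation 3: 11........1
position 6 holds .

.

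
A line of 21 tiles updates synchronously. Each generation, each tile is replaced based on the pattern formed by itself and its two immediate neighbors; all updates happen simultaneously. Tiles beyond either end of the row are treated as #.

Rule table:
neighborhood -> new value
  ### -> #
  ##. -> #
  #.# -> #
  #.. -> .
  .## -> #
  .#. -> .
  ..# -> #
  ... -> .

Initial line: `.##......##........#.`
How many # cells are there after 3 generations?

12

###.....###.......#.#
###....####......#.##
###...#####.....#.###
count of #: 12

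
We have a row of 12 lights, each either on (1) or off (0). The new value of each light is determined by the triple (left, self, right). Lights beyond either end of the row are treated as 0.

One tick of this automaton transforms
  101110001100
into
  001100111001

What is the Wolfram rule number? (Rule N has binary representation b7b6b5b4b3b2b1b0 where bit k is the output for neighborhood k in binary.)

position 3: 111 → 1  (bit 7 = 1)
position 4: 110 → 0  (bit 6 = 0)
position 1: 101 → 0  (bit 5 = 0)
position 5: 100 → 0  (bit 4 = 0)
position 2: 011 → 1  (bit 3 = 1)
position 0: 010 → 0  (bit 2 = 0)
position 7: 001 → 1  (bit 1 = 1)
position 6: 000 → 1  (bit 0 = 1)
bits b7..b0 = 10001011 = 139

139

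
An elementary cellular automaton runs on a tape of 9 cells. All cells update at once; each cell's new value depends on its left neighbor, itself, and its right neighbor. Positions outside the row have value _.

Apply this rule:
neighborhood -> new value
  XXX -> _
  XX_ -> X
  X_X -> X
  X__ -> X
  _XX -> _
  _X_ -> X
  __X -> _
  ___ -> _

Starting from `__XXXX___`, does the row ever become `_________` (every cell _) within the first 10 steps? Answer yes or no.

no

_____XX__
______XX_
_______XX
________X
________X  (fixed point — unchanged through step 10)
step 10 is ________X, still not uniform _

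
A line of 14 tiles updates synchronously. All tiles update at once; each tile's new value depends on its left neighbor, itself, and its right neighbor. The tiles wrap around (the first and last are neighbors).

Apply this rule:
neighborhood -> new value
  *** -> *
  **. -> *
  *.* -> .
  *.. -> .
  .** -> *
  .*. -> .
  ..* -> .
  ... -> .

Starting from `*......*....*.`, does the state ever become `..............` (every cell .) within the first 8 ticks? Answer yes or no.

tick 1: ..............
all cells are . at tick 1

yes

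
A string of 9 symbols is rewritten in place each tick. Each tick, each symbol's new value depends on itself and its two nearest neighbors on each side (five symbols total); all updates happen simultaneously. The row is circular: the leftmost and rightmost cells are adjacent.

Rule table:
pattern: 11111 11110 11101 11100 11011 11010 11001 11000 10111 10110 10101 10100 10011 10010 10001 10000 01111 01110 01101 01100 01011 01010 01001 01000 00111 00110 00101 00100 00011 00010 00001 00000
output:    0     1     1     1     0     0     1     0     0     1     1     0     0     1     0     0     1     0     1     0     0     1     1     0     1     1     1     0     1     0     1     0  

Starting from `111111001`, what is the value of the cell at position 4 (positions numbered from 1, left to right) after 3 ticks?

1

100011101
000110101
001110110
position 4 holds 1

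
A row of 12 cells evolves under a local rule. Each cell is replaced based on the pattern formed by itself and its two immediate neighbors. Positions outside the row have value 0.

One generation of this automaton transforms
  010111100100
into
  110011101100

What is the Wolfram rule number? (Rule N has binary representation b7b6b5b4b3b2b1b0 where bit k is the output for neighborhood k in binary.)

198

position 4: 111 → 1  (bit 7 = 1)
position 6: 110 → 1  (bit 6 = 1)
position 2: 101 → 0  (bit 5 = 0)
position 7: 100 → 0  (bit 4 = 0)
position 3: 011 → 0  (bit 3 = 0)
position 1: 010 → 1  (bit 2 = 1)
position 0: 001 → 1  (bit 1 = 1)
position 11: 000 → 0  (bit 0 = 0)
bits b7..b0 = 11000110 = 198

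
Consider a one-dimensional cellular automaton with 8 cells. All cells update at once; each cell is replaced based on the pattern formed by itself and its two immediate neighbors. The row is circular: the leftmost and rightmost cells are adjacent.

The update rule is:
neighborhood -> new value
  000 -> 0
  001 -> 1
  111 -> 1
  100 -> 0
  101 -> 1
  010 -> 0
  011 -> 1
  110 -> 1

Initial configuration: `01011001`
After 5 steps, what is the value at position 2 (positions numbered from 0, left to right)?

1

step 1: 10111010
step 2: 01111101
step 3: 11111110
step 4: 11111111
step 5: 11111111
position 2 holds 1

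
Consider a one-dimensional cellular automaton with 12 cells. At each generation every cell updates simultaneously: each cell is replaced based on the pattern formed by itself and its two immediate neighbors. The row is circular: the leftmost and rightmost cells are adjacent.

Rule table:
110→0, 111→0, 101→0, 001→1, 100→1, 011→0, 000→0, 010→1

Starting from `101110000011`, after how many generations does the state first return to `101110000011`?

000001000100
000011101110
000100000001
101110000011

4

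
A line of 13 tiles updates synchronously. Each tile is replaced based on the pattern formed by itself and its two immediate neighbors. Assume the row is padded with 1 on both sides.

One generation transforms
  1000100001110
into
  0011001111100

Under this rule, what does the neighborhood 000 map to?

1

At position 2 the neighborhood is 000; the next row has 1 there.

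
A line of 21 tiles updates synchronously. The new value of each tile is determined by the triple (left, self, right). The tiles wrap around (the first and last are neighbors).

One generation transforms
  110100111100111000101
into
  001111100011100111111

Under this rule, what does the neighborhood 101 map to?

1

At position 2 the neighborhood is 101; the next row has 1 there.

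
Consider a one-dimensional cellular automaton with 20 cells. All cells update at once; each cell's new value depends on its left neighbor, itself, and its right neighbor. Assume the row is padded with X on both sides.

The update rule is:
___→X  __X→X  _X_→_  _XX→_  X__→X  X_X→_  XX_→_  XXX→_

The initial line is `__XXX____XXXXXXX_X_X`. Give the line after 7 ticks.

XX___XXXX___________

tick 1: XX___XXXX___________
tick 2: __XXX____XXXXXXXXXXX
tick 3: XX___XXXX___________  (repeats tick 1; period 2)
tick 7: XX___XXXX___________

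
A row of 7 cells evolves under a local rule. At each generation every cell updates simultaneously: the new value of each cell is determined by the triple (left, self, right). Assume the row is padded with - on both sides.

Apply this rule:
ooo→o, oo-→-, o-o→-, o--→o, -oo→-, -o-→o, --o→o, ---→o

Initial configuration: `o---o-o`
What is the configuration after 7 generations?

ooo-o-o

generation 1: ooooo-o
generation 2: -ooo--o
generation 3: o-o-ooo
generation 4: o-o--o-
generation 5: o-ooooo
generation 6: o--ooo-
generation 7: ooo-o-o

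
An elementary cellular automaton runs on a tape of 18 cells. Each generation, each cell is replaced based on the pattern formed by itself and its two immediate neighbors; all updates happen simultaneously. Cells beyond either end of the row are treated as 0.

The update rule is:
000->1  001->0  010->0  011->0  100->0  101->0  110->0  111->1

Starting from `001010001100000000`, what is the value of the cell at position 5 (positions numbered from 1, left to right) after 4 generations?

0

100000100001111111
001110001100111110
100100100000011100
000000001111001001
position 5 holds 0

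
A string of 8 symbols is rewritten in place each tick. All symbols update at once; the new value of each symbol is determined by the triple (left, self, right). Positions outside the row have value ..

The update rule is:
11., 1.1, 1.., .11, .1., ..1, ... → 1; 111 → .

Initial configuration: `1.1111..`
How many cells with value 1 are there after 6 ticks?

6

111..111
1.1111.1
111..111  (repeats tick 1; period 2)
tick 6: 1.1111.1
count of 1: 6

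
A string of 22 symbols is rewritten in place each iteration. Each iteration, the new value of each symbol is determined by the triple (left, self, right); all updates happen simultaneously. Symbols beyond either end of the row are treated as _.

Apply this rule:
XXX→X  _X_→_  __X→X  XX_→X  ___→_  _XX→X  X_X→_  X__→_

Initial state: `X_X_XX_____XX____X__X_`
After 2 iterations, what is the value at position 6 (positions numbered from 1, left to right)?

iteration 1: ____XX____XXX___X__X__
iteration 2: ___XXX___XXXX__X__X___
position 6 holds X

X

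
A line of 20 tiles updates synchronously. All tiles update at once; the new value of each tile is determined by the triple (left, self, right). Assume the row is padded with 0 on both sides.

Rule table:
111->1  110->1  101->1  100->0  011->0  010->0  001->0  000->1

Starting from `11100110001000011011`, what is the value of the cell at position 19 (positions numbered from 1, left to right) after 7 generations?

1

01100010100011001101
00101001001001000110
10010000000000010010
00000111111111000000
11110011111111011111
01110001111111101111
00110100111111110111
position 19 holds 1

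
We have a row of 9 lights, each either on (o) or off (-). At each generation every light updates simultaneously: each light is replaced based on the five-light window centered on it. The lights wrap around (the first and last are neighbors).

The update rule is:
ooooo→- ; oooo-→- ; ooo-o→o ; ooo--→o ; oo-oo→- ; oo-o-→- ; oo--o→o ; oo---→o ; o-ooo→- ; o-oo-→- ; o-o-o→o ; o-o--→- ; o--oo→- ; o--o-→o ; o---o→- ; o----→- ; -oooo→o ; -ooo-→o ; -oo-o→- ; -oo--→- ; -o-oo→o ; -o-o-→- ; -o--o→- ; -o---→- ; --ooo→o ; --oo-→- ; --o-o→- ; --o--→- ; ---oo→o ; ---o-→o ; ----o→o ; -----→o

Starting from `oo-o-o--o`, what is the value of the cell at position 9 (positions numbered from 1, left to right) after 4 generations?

generation 1: oo-o----o
generation 2: oo----ooo
generation 3: -oo-oooo-
generation 4: -----o-oo
position 9 holds o

o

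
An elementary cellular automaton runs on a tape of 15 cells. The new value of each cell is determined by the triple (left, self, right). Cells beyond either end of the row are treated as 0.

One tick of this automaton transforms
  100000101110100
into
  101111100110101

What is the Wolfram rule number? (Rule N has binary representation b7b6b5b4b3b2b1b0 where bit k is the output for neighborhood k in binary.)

199

position 9: 111 → 1  (bit 7 = 1)
position 10: 110 → 1  (bit 6 = 1)
position 7: 101 → 0  (bit 5 = 0)
position 1: 100 → 0  (bit 4 = 0)
position 8: 011 → 0  (bit 3 = 0)
position 0: 010 → 1  (bit 2 = 1)
position 5: 001 → 1  (bit 1 = 1)
position 2: 000 → 1  (bit 0 = 1)
bits b7..b0 = 11000111 = 199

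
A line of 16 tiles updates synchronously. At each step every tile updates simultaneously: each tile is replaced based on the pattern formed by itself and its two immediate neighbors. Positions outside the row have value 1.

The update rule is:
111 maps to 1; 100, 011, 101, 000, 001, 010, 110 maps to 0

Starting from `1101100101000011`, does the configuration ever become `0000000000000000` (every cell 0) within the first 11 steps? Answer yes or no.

yes

1000000000000001
0000000000000000
all cells are 0 at step 2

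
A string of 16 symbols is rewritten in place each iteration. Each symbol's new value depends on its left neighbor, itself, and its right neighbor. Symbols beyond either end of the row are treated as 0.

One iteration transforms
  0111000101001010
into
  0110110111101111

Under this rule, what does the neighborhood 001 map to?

0

At position 0 the neighborhood is 001; the next row has 0 there.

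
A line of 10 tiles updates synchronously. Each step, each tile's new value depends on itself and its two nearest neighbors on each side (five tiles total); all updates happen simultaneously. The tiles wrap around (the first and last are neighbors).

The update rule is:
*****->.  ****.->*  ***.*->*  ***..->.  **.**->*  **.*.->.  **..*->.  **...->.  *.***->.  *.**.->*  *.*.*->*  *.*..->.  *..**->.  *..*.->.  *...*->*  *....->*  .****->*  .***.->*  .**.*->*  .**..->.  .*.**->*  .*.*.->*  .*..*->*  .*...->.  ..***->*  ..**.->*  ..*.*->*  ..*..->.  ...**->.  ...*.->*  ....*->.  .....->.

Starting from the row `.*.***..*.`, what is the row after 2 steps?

***...*.**

.**.*....*
***...*.**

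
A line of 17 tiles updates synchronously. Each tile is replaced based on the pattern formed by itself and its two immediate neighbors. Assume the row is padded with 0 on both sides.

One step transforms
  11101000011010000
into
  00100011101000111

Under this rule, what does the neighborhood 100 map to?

0

At position 5 the neighborhood is 100; the next row has 0 there.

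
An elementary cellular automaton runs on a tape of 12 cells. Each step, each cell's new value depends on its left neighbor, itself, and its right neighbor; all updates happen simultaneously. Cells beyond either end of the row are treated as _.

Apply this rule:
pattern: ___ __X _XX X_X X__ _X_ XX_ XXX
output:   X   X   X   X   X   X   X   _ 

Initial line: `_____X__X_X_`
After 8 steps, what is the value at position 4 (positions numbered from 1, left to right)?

XXXXXXXXXXXX
X__________X
XXXXXXXXXXXX  (repeats step 1; period 2)
step 8: X__________X
position 4 holds _

_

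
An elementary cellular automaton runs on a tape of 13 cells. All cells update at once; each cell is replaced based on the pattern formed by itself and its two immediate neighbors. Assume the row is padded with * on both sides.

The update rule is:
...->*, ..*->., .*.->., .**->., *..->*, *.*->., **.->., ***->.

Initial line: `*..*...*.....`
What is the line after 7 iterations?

.**..*******.

.*..**..****.
..*...*......
*..**..*****.
.*...*.......
..**..******.
*...*........
.**..*******.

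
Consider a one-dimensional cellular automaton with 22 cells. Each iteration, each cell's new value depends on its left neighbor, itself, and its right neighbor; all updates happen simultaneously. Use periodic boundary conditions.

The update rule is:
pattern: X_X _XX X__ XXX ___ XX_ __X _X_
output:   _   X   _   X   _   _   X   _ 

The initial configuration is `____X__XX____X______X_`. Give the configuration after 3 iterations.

_X__XX____X______X____

___X__XX____X______X__
__X__XX____X______X___
_X__XX____X______X____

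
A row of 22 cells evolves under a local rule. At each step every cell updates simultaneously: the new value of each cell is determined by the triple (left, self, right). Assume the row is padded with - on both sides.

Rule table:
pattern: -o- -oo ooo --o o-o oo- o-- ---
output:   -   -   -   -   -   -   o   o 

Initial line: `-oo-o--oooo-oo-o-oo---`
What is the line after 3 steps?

step 1: -----o-------------ooo
step 2: oooo--oooooooooooo----
step 3: ----o-------------oooo

----o-------------oooo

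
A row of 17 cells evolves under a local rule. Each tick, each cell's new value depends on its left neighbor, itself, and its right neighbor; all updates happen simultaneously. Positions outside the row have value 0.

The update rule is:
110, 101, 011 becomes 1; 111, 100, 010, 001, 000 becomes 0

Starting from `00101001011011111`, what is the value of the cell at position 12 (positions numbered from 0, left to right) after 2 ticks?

1

tick 1: 00010000111110001
tick 2: 00000000100010000
position 12 holds 1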